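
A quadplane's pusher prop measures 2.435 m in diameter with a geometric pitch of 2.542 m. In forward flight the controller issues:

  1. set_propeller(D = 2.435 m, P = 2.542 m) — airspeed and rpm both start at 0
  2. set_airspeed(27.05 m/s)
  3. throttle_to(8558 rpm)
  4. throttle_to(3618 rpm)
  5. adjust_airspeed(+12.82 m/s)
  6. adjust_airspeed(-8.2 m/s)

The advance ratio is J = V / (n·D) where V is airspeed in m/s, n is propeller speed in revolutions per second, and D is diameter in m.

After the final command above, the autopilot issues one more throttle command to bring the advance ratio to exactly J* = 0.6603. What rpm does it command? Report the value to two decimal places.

rpm = 1181.84

set_propeller: D = 2.435 m, P = 2.542 m (p = P/D = 1.043943); state ← (V=0, rpm=0)
set_airspeed(27.05): V ← 27.05 m/s
throttle_to(8558): rpm ← 8558
throttle_to(3618): rpm ← 3618
adjust_airspeed(+12.82): V ← 27.05 +12.82 = 39.87 m/s
adjust_airspeed(-8.2): V ← 39.87 -8.2 = 31.67 m/s
final state: V = 31.67 m/s, rpm = 3618 → n = rpm/60 = 60.300000 rev/s
target J* = 0.6603; solve J* = V/(n·D) for n: n = V/(J*·D) = 31.67/(0.6603 × 2.435) = 19.697350 rev/s
rpm = 60·n = 1181.840996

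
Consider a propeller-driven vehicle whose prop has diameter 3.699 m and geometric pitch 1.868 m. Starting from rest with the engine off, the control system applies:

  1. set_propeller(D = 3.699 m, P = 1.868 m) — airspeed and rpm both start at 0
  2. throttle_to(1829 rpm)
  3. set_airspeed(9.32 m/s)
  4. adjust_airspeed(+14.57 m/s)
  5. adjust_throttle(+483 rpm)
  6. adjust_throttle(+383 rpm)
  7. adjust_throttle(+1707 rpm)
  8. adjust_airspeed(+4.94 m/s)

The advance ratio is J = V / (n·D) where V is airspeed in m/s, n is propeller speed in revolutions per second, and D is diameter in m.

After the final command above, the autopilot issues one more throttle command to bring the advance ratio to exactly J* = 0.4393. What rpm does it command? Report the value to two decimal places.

set_propeller: D = 3.699 m, P = 1.868 m (p = P/D = 0.505001); state ← (V=0, rpm=0)
throttle_to(1829): rpm ← 1829
set_airspeed(9.32): V ← 9.32 m/s
adjust_airspeed(+14.57): V ← 9.32 +14.57 = 23.89 m/s
adjust_throttle(+483): rpm ← 1829 +483 = 2312
adjust_throttle(+383): rpm ← 2312 +383 = 2695
adjust_throttle(+1707): rpm ← 2695 +1707 = 4402
adjust_airspeed(+4.94): V ← 23.89 +4.94 = 28.83 m/s
final state: V = 28.83 m/s, rpm = 4402 → n = rpm/60 = 73.366667 rev/s
target J* = 0.4393; solve J* = V/(n·D) for n: n = V/(J*·D) = 28.83/(0.4393 × 3.699) = 17.741858 rev/s
rpm = 60·n = 1064.511502

rpm = 1064.51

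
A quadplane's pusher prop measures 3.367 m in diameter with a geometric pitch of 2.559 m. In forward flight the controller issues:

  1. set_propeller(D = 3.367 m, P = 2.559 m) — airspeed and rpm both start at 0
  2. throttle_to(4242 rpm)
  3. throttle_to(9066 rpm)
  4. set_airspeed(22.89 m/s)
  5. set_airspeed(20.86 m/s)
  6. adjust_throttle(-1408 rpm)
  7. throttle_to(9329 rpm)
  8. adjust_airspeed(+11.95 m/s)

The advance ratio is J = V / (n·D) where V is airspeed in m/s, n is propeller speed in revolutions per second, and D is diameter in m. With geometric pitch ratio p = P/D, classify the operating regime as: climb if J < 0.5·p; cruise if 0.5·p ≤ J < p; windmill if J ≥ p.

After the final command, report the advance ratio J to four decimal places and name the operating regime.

set_propeller: D = 3.367 m, P = 2.559 m (p = P/D = 0.760024); state ← (V=0, rpm=0)
throttle_to(4242): rpm ← 4242
throttle_to(9066): rpm ← 9066
set_airspeed(22.89): V ← 22.89 m/s
set_airspeed(20.86): V ← 20.86 m/s
adjust_throttle(-1408): rpm ← 9066 -1408 = 7658
throttle_to(9329): rpm ← 9329
adjust_airspeed(+11.95): V ← 20.86 +11.95 = 32.81 m/s
final state: V = 32.81 m/s, rpm = 9329 → n = rpm/60 = 155.483333 rev/s
J = V / (n·D) = 32.81 / (155.483333 × 3.367) = 0.062673
regime bands: climb J<0.3800 | cruise [0.3800, 0.7600) | windmill J≥0.7600
J = 0.0627 → climb

J = 0.0627, regime = climb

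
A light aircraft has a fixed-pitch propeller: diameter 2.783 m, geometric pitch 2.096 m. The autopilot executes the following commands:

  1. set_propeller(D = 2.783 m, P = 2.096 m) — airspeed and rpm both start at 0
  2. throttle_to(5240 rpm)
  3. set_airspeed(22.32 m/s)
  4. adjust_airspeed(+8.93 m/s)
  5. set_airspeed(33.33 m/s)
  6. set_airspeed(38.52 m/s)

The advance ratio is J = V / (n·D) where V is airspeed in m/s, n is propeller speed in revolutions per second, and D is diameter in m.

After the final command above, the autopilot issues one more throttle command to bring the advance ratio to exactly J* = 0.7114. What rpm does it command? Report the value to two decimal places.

rpm = 1167.38

set_propeller: D = 2.783 m, P = 2.096 m (p = P/D = 0.753144); state ← (V=0, rpm=0)
throttle_to(5240): rpm ← 5240
set_airspeed(22.32): V ← 22.32 m/s
adjust_airspeed(+8.93): V ← 22.32 +8.93 = 31.25 m/s
set_airspeed(33.33): V ← 33.33 m/s
set_airspeed(38.52): V ← 38.52 m/s
final state: V = 38.52 m/s, rpm = 5240 → n = rpm/60 = 87.333333 rev/s
target J* = 0.7114; solve J* = V/(n·D) for n: n = V/(J*·D) = 38.52/(0.7114 × 2.783) = 19.456253 rev/s
rpm = 60·n = 1167.375197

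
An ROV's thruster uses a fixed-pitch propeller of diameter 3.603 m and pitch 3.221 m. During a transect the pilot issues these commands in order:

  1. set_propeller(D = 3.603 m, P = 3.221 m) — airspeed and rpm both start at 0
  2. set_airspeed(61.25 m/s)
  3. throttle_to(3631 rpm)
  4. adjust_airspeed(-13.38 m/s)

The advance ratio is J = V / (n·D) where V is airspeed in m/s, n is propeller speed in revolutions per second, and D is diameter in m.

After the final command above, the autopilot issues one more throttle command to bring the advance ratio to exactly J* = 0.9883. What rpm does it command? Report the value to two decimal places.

set_propeller: D = 3.603 m, P = 3.221 m (p = P/D = 0.893977); state ← (V=0, rpm=0)
set_airspeed(61.25): V ← 61.25 m/s
throttle_to(3631): rpm ← 3631
adjust_airspeed(-13.38): V ← 61.25 -13.38 = 47.87 m/s
final state: V = 47.87 m/s, rpm = 3631 → n = rpm/60 = 60.516667 rev/s
target J* = 0.9883; solve J* = V/(n·D) for n: n = V/(J*·D) = 47.87/(0.9883 × 3.603) = 13.443439 rev/s
rpm = 60·n = 806.606320

rpm = 806.61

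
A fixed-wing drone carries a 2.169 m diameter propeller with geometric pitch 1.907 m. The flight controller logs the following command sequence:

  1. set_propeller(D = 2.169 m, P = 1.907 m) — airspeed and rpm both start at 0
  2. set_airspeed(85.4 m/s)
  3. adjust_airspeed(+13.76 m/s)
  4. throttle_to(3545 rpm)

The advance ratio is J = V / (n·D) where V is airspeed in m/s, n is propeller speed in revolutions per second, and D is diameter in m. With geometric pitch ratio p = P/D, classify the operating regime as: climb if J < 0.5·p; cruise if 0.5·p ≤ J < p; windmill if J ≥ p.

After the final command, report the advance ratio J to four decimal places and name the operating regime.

set_propeller: D = 2.169 m, P = 1.907 m (p = P/D = 0.879207); state ← (V=0, rpm=0)
set_airspeed(85.4): V ← 85.4 m/s
adjust_airspeed(+13.76): V ← 85.4 +13.76 = 99.16 m/s
throttle_to(3545): rpm ← 3545
final state: V = 99.16 m/s, rpm = 3545 → n = rpm/60 = 59.083333 rev/s
J = V / (n·D) = 99.16 / (59.083333 × 2.169) = 0.773770
regime bands: climb J<0.4396 | cruise [0.4396, 0.8792) | windmill J≥0.8792
J = 0.7738 → cruise

J = 0.7738, regime = cruise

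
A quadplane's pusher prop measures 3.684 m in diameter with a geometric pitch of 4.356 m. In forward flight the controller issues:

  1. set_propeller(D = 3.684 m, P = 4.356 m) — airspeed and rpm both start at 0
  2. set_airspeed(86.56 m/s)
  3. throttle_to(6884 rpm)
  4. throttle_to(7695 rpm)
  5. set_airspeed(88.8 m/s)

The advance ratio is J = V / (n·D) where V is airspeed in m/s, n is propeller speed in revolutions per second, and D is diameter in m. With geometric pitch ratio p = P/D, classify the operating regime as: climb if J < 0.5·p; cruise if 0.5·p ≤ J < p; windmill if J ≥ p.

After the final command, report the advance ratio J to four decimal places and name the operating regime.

J = 0.1879, regime = climb

set_propeller: D = 3.684 m, P = 4.356 m (p = P/D = 1.182410); state ← (V=0, rpm=0)
set_airspeed(86.56): V ← 86.56 m/s
throttle_to(6884): rpm ← 6884
throttle_to(7695): rpm ← 7695
set_airspeed(88.8): V ← 88.8 m/s
final state: V = 88.8 m/s, rpm = 7695 → n = rpm/60 = 128.250000 rev/s
J = V / (n·D) = 88.8 / (128.250000 × 3.684) = 0.187947
regime bands: climb J<0.5912 | cruise [0.5912, 1.1824) | windmill J≥1.1824
J = 0.1879 → climb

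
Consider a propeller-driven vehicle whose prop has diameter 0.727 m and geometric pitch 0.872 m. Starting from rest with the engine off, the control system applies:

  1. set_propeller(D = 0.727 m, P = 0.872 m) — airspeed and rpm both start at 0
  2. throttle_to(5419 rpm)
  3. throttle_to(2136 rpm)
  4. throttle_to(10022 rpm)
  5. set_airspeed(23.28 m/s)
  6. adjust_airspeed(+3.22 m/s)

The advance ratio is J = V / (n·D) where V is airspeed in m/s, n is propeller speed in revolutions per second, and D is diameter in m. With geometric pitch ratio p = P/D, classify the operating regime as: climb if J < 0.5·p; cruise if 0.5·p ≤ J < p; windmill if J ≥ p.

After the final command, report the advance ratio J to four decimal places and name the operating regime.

set_propeller: D = 0.727 m, P = 0.872 m (p = P/D = 1.199450); state ← (V=0, rpm=0)
throttle_to(5419): rpm ← 5419
throttle_to(2136): rpm ← 2136
throttle_to(10022): rpm ← 10022
set_airspeed(23.28): V ← 23.28 m/s
adjust_airspeed(+3.22): V ← 23.28 +3.22 = 26.5 m/s
final state: V = 26.5 m/s, rpm = 10022 → n = rpm/60 = 167.033333 rev/s
J = V / (n·D) = 26.5 / (167.033333 × 0.727) = 0.218227
regime bands: climb J<0.5997 | cruise [0.5997, 1.1994) | windmill J≥1.1994
J = 0.2182 → climb

J = 0.2182, regime = climb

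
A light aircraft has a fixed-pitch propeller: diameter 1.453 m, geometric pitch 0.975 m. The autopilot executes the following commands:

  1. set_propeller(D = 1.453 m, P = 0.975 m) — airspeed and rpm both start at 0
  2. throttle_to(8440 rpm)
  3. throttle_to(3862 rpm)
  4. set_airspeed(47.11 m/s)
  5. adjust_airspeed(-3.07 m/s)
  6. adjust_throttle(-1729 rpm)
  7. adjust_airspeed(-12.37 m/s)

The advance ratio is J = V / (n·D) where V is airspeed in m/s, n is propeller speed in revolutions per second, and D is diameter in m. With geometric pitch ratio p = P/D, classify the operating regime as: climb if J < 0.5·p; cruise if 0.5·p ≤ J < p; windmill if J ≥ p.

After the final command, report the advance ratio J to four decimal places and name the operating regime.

J = 0.6131, regime = cruise

set_propeller: D = 1.453 m, P = 0.975 m (p = P/D = 0.671025); state ← (V=0, rpm=0)
throttle_to(8440): rpm ← 8440
throttle_to(3862): rpm ← 3862
set_airspeed(47.11): V ← 47.11 m/s
adjust_airspeed(-3.07): V ← 47.11 -3.07 = 44.04 m/s
adjust_throttle(-1729): rpm ← 3862 -1729 = 2133
adjust_airspeed(-12.37): V ← 44.04 -12.37 = 31.67 m/s
final state: V = 31.67 m/s, rpm = 2133 → n = rpm/60 = 35.550000 rev/s
J = V / (n·D) = 31.67 / (35.550000 × 1.453) = 0.613116
regime bands: climb J<0.3355 | cruise [0.3355, 0.6710) | windmill J≥0.6710
J = 0.6131 → cruise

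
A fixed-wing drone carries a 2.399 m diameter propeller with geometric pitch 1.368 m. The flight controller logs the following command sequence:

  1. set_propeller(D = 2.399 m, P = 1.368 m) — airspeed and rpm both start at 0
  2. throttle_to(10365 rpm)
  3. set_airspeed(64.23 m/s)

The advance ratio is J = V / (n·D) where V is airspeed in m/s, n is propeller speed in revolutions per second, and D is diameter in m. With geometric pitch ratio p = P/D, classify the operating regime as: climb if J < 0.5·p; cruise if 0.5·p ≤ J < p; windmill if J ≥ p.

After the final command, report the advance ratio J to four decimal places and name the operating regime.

J = 0.1550, regime = climb

set_propeller: D = 2.399 m, P = 1.368 m (p = P/D = 0.570238); state ← (V=0, rpm=0)
throttle_to(10365): rpm ← 10365
set_airspeed(64.23): V ← 64.23 m/s
final state: V = 64.23 m/s, rpm = 10365 → n = rpm/60 = 172.750000 rev/s
J = V / (n·D) = 64.23 / (172.750000 × 2.399) = 0.154985
regime bands: climb J<0.2851 | cruise [0.2851, 0.5702) | windmill J≥0.5702
J = 0.1550 → climb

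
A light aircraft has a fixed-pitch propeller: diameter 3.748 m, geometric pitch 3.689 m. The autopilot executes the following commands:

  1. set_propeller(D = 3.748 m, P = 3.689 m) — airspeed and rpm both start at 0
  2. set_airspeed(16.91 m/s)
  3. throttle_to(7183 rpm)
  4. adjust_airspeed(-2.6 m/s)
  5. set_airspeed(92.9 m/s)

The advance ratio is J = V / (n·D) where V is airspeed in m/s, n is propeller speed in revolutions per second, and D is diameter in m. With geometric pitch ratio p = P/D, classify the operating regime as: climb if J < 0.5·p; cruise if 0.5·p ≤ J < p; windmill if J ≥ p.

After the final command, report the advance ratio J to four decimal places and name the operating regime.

set_propeller: D = 3.748 m, P = 3.689 m (p = P/D = 0.984258); state ← (V=0, rpm=0)
set_airspeed(16.91): V ← 16.91 m/s
throttle_to(7183): rpm ← 7183
adjust_airspeed(-2.6): V ← 16.91 -2.6 = 14.31 m/s
set_airspeed(92.9): V ← 92.9 m/s
final state: V = 92.9 m/s, rpm = 7183 → n = rpm/60 = 119.716667 rev/s
J = V / (n·D) = 92.9 / (119.716667 × 3.748) = 0.207043
regime bands: climb J<0.4921 | cruise [0.4921, 0.9843) | windmill J≥0.9843
J = 0.2070 → climb

J = 0.2070, regime = climb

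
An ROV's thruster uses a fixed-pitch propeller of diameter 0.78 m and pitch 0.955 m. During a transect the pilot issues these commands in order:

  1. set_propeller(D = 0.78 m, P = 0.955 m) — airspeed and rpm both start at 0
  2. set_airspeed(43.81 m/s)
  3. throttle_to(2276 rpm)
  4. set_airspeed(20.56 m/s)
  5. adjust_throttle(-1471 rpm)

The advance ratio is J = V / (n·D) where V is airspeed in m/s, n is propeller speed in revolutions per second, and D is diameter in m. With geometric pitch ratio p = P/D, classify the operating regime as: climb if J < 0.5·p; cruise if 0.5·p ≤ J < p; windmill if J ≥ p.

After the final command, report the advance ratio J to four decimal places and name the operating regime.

set_propeller: D = 0.78 m, P = 0.955 m (p = P/D = 1.224359); state ← (V=0, rpm=0)
set_airspeed(43.81): V ← 43.81 m/s
throttle_to(2276): rpm ← 2276
set_airspeed(20.56): V ← 20.56 m/s
adjust_throttle(-1471): rpm ← 2276 -1471 = 805
final state: V = 20.56 m/s, rpm = 805 → n = rpm/60 = 13.416667 rev/s
J = V / (n·D) = 20.56 / (13.416667 × 0.78) = 1.964644
regime bands: climb J<0.6122 | cruise [0.6122, 1.2244) | windmill J≥1.2244
J = 1.9646 → windmill

J = 1.9646, regime = windmill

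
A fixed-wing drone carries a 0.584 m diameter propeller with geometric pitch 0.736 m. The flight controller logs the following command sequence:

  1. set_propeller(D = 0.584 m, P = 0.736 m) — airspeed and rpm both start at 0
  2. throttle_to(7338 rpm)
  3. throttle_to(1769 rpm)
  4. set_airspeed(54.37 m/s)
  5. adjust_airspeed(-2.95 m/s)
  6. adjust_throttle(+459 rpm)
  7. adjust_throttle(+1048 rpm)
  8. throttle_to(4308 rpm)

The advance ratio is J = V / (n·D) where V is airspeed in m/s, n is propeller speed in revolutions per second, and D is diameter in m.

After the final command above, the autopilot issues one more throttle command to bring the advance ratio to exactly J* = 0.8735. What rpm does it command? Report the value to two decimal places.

set_propeller: D = 0.584 m, P = 0.736 m (p = P/D = 1.260274); state ← (V=0, rpm=0)
throttle_to(7338): rpm ← 7338
throttle_to(1769): rpm ← 1769
set_airspeed(54.37): V ← 54.37 m/s
adjust_airspeed(-2.95): V ← 54.37 -2.95 = 51.42 m/s
adjust_throttle(+459): rpm ← 1769 +459 = 2228
adjust_throttle(+1048): rpm ← 2228 +1048 = 3276
throttle_to(4308): rpm ← 4308
final state: V = 51.42 m/s, rpm = 4308 → n = rpm/60 = 71.800000 rev/s
target J* = 0.8735; solve J* = V/(n·D) for n: n = V/(J*·D) = 51.42/(0.8735 × 0.584) = 100.799021 rev/s
rpm = 60·n = 6047.941285

rpm = 6047.94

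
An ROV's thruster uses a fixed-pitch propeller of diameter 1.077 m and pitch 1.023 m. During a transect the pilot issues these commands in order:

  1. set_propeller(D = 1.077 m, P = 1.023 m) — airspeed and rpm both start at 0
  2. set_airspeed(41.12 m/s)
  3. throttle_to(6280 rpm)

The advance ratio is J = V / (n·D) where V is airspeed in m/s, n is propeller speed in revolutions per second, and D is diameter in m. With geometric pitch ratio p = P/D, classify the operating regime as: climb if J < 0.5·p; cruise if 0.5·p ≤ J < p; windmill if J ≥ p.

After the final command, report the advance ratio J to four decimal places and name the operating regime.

J = 0.3648, regime = climb

set_propeller: D = 1.077 m, P = 1.023 m (p = P/D = 0.949861); state ← (V=0, rpm=0)
set_airspeed(41.12): V ← 41.12 m/s
throttle_to(6280): rpm ← 6280
final state: V = 41.12 m/s, rpm = 6280 → n = rpm/60 = 104.666667 rev/s
J = V / (n·D) = 41.12 / (104.666667 × 1.077) = 0.364778
regime bands: climb J<0.4749 | cruise [0.4749, 0.9499) | windmill J≥0.9499
J = 0.3648 → climb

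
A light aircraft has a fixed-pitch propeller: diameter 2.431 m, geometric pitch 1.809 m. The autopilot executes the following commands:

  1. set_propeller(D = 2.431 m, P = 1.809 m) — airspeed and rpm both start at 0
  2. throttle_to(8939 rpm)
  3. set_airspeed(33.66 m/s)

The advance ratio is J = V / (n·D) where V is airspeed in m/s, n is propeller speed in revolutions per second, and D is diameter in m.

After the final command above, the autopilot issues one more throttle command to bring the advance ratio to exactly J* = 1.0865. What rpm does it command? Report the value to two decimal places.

set_propeller: D = 2.431 m, P = 1.809 m (p = P/D = 0.744138); state ← (V=0, rpm=0)
throttle_to(8939): rpm ← 8939
set_airspeed(33.66): V ← 33.66 m/s
final state: V = 33.66 m/s, rpm = 8939 → n = rpm/60 = 148.983333 rev/s
target J* = 1.0865; solve J* = V/(n·D) for n: n = V/(J*·D) = 33.66/(1.0865 × 2.431) = 12.743814 rev/s
rpm = 60·n = 764.628836

rpm = 764.63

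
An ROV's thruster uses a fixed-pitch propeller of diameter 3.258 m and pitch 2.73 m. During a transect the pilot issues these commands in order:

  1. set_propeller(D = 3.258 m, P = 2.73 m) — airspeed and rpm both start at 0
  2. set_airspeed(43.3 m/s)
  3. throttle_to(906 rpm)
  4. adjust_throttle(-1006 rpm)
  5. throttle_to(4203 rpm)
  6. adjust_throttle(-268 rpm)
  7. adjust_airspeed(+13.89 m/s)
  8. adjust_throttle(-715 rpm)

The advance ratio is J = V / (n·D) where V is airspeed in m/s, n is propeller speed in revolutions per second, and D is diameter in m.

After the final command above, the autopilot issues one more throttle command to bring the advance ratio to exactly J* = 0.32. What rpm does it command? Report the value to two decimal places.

rpm = 3291.32

set_propeller: D = 3.258 m, P = 2.73 m (p = P/D = 0.837937); state ← (V=0, rpm=0)
set_airspeed(43.3): V ← 43.3 m/s
throttle_to(906): rpm ← 906
adjust_throttle(-1006): rpm ← 906 -1006 = -100
throttle_to(4203): rpm ← 4203
adjust_throttle(-268): rpm ← 4203 -268 = 3935
adjust_airspeed(+13.89): V ← 43.3 +13.89 = 57.19 m/s
adjust_throttle(-715): rpm ← 3935 -715 = 3220
final state: V = 57.19 m/s, rpm = 3220 → n = rpm/60 = 53.666667 rev/s
target J* = 0.32; solve J* = V/(n·D) for n: n = V/(J*·D) = 57.19/(0.32 × 3.258) = 54.855356 rev/s
rpm = 60·n = 3291.321363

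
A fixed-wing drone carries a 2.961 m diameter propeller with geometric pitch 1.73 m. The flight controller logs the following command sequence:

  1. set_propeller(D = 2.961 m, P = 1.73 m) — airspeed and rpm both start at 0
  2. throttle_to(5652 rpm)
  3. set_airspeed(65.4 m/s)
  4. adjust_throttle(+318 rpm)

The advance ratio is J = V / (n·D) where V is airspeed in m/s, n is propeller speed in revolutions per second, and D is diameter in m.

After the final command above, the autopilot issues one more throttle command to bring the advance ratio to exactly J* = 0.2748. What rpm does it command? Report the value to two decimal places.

rpm = 4822.52

set_propeller: D = 2.961 m, P = 1.73 m (p = P/D = 0.584262); state ← (V=0, rpm=0)
throttle_to(5652): rpm ← 5652
set_airspeed(65.4): V ← 65.4 m/s
adjust_throttle(+318): rpm ← 5652 +318 = 5970
final state: V = 65.4 m/s, rpm = 5970 → n = rpm/60 = 99.500000 rev/s
target J* = 0.2748; solve J* = V/(n·D) for n: n = V/(J*·D) = 65.4/(0.2748 × 2.961) = 80.375301 rev/s
rpm = 60·n = 4822.518062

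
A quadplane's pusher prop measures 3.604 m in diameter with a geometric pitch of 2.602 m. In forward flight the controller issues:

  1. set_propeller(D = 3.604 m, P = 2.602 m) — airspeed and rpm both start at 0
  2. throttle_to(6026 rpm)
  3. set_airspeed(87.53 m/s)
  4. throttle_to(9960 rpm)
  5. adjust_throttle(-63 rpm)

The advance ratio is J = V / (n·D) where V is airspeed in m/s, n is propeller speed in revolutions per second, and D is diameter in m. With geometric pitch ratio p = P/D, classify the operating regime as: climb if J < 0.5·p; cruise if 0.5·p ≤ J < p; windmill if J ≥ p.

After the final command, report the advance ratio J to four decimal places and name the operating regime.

J = 0.1472, regime = climb

set_propeller: D = 3.604 m, P = 2.602 m (p = P/D = 0.721976); state ← (V=0, rpm=0)
throttle_to(6026): rpm ← 6026
set_airspeed(87.53): V ← 87.53 m/s
throttle_to(9960): rpm ← 9960
adjust_throttle(-63): rpm ← 9960 -63 = 9897
final state: V = 87.53 m/s, rpm = 9897 → n = rpm/60 = 164.950000 rev/s
J = V / (n·D) = 87.53 / (164.950000 × 3.604) = 0.147238
regime bands: climb J<0.3610 | cruise [0.3610, 0.7220) | windmill J≥0.7220
J = 0.1472 → climb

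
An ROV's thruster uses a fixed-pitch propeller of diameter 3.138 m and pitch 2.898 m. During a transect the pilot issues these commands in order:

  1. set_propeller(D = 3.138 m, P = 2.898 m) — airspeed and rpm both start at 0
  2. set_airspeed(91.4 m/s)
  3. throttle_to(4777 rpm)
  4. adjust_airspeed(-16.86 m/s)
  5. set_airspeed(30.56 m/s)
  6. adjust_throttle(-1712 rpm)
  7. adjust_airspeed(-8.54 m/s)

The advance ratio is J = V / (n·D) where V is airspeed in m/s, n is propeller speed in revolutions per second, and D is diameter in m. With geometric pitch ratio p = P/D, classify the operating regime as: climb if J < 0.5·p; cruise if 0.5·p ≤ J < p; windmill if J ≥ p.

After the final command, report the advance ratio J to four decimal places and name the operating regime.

J = 0.1374, regime = climb

set_propeller: D = 3.138 m, P = 2.898 m (p = P/D = 0.923518); state ← (V=0, rpm=0)
set_airspeed(91.4): V ← 91.4 m/s
throttle_to(4777): rpm ← 4777
adjust_airspeed(-16.86): V ← 91.4 -16.86 = 74.54 m/s
set_airspeed(30.56): V ← 30.56 m/s
adjust_throttle(-1712): rpm ← 4777 -1712 = 3065
adjust_airspeed(-8.54): V ← 30.56 -8.54 = 22.02 m/s
final state: V = 22.02 m/s, rpm = 3065 → n = rpm/60 = 51.083333 rev/s
J = V / (n·D) = 22.02 / (51.083333 × 3.138) = 0.137368
regime bands: climb J<0.4618 | cruise [0.4618, 0.9235) | windmill J≥0.9235
J = 0.1374 → climb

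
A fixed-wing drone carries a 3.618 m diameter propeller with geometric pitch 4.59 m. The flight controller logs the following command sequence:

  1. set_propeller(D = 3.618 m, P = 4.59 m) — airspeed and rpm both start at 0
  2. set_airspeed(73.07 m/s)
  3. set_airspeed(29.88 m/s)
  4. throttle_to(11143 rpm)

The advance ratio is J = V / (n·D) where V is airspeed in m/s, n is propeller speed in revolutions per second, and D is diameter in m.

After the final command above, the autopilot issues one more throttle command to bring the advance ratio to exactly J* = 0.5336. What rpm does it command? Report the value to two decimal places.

set_propeller: D = 3.618 m, P = 4.59 m (p = P/D = 1.268657); state ← (V=0, rpm=0)
set_airspeed(73.07): V ← 73.07 m/s
set_airspeed(29.88): V ← 29.88 m/s
throttle_to(11143): rpm ← 11143
final state: V = 29.88 m/s, rpm = 11143 → n = rpm/60 = 185.716667 rev/s
target J* = 0.5336; solve J* = V/(n·D) for n: n = V/(J*·D) = 29.88/(0.5336 × 3.618) = 15.477336 rev/s
rpm = 60·n = 928.640158

rpm = 928.64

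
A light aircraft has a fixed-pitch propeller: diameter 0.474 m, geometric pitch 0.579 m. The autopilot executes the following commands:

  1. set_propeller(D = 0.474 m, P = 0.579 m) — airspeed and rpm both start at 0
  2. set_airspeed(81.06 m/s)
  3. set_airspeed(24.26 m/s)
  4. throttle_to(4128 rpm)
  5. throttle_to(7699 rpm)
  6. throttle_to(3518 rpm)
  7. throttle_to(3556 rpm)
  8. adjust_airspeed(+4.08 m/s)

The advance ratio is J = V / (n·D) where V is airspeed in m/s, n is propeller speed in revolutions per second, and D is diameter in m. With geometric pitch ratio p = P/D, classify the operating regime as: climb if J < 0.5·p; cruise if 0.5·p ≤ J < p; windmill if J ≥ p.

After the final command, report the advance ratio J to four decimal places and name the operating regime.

set_propeller: D = 0.474 m, P = 0.579 m (p = P/D = 1.221519); state ← (V=0, rpm=0)
set_airspeed(81.06): V ← 81.06 m/s
set_airspeed(24.26): V ← 24.26 m/s
throttle_to(4128): rpm ← 4128
throttle_to(7699): rpm ← 7699
throttle_to(3518): rpm ← 3518
throttle_to(3556): rpm ← 3556
adjust_airspeed(+4.08): V ← 24.26 +4.08 = 28.34 m/s
final state: V = 28.34 m/s, rpm = 3556 → n = rpm/60 = 59.266667 rev/s
J = V / (n·D) = 28.34 / (59.266667 × 0.474) = 1.008814
regime bands: climb J<0.6108 | cruise [0.6108, 1.2215) | windmill J≥1.2215
J = 1.0088 → cruise

J = 1.0088, regime = cruise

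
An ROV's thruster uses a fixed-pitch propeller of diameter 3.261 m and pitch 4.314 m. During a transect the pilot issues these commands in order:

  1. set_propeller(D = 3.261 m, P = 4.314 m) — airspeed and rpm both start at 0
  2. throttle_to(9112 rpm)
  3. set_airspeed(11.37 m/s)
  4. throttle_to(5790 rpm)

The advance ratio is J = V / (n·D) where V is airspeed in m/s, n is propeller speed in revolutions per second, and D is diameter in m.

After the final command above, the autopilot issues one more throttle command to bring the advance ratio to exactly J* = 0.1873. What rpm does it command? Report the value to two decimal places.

rpm = 1116.92

set_propeller: D = 3.261 m, P = 4.314 m (p = P/D = 1.322907); state ← (V=0, rpm=0)
throttle_to(9112): rpm ← 9112
set_airspeed(11.37): V ← 11.37 m/s
throttle_to(5790): rpm ← 5790
final state: V = 11.37 m/s, rpm = 5790 → n = rpm/60 = 96.500000 rev/s
target J* = 0.1873; solve J* = V/(n·D) for n: n = V/(J*·D) = 11.37/(0.1873 × 3.261) = 18.615379 rev/s
rpm = 60·n = 1116.922755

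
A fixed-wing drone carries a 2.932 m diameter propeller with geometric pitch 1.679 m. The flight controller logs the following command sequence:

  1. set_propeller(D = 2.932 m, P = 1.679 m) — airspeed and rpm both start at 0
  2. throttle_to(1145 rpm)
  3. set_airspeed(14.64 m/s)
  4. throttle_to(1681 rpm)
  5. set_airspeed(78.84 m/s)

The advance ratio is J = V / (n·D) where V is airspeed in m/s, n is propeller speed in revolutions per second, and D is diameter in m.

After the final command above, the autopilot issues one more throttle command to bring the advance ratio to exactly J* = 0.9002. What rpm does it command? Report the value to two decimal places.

rpm = 1792.23

set_propeller: D = 2.932 m, P = 1.679 m (p = P/D = 0.572647); state ← (V=0, rpm=0)
throttle_to(1145): rpm ← 1145
set_airspeed(14.64): V ← 14.64 m/s
throttle_to(1681): rpm ← 1681
set_airspeed(78.84): V ← 78.84 m/s
final state: V = 78.84 m/s, rpm = 1681 → n = rpm/60 = 28.016667 rev/s
target J* = 0.9002; solve J* = V/(n·D) for n: n = V/(J*·D) = 78.84/(0.9002 × 2.932) = 29.870579 rev/s
rpm = 60·n = 1792.234741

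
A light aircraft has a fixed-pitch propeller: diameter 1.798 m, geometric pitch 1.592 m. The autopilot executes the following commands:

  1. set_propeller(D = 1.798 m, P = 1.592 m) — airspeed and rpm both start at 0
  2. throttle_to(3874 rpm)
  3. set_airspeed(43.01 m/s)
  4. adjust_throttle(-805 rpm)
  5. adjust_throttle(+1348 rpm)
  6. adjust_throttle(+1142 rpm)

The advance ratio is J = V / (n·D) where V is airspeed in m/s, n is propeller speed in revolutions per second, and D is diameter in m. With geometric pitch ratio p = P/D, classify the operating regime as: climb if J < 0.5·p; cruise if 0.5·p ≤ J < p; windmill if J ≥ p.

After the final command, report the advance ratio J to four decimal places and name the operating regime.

J = 0.2582, regime = climb

set_propeller: D = 1.798 m, P = 1.592 m (p = P/D = 0.885428); state ← (V=0, rpm=0)
throttle_to(3874): rpm ← 3874
set_airspeed(43.01): V ← 43.01 m/s
adjust_throttle(-805): rpm ← 3874 -805 = 3069
adjust_throttle(+1348): rpm ← 3069 +1348 = 4417
adjust_throttle(+1142): rpm ← 4417 +1142 = 5559
final state: V = 43.01 m/s, rpm = 5559 → n = rpm/60 = 92.650000 rev/s
J = V / (n·D) = 43.01 / (92.650000 × 1.798) = 0.258187
regime bands: climb J<0.4427 | cruise [0.4427, 0.8854) | windmill J≥0.8854
J = 0.2582 → climb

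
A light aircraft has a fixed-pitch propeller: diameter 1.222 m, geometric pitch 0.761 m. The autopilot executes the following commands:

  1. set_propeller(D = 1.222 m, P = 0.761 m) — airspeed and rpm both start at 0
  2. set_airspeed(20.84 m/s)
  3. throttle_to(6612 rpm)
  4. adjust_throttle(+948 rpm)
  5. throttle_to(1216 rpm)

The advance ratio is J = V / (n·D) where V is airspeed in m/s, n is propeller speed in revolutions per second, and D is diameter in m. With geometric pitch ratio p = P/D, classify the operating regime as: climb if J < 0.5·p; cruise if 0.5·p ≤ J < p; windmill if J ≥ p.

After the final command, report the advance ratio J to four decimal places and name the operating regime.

J = 0.8415, regime = windmill

set_propeller: D = 1.222 m, P = 0.761 m (p = P/D = 0.622750); state ← (V=0, rpm=0)
set_airspeed(20.84): V ← 20.84 m/s
throttle_to(6612): rpm ← 6612
adjust_throttle(+948): rpm ← 6612 +948 = 7560
throttle_to(1216): rpm ← 1216
final state: V = 20.84 m/s, rpm = 1216 → n = rpm/60 = 20.266667 rev/s
J = V / (n·D) = 20.84 / (20.266667 × 1.222) = 0.841481
regime bands: climb J<0.3114 | cruise [0.3114, 0.6227) | windmill J≥0.6227
J = 0.8415 → windmill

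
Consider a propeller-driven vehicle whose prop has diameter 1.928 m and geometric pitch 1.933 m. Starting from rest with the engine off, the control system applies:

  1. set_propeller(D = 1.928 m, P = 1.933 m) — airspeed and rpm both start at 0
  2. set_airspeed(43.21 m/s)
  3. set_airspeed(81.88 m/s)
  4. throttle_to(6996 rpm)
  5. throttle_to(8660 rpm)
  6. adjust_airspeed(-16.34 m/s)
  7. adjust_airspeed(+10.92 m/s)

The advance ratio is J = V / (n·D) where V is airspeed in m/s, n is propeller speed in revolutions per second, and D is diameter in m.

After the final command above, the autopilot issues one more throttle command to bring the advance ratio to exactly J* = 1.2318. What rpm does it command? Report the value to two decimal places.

set_propeller: D = 1.928 m, P = 1.933 m (p = P/D = 1.002593); state ← (V=0, rpm=0)
set_airspeed(43.21): V ← 43.21 m/s
set_airspeed(81.88): V ← 81.88 m/s
throttle_to(6996): rpm ← 6996
throttle_to(8660): rpm ← 8660
adjust_airspeed(-16.34): V ← 81.88 -16.34 = 65.54 m/s
adjust_airspeed(+10.92): V ← 65.54 +10.92 = 76.46 m/s
final state: V = 76.46 m/s, rpm = 8660 → n = rpm/60 = 144.333333 rev/s
target J* = 1.2318; solve J* = V/(n·D) for n: n = V/(J*·D) = 76.46/(1.2318 × 1.928) = 32.194899 rev/s
rpm = 60·n = 1931.693928

rpm = 1931.69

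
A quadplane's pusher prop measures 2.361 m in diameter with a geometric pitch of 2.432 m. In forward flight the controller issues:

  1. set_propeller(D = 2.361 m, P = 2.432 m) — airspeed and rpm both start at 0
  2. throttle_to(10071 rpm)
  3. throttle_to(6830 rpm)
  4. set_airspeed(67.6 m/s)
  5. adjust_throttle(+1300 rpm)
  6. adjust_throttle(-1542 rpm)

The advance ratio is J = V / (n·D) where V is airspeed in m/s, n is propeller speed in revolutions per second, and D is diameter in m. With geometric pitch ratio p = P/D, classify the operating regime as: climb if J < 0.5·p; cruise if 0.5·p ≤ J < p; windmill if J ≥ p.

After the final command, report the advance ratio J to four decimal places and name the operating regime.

J = 0.2608, regime = climb

set_propeller: D = 2.361 m, P = 2.432 m (p = P/D = 1.030072); state ← (V=0, rpm=0)
throttle_to(10071): rpm ← 10071
throttle_to(6830): rpm ← 6830
set_airspeed(67.6): V ← 67.6 m/s
adjust_throttle(+1300): rpm ← 6830 +1300 = 8130
adjust_throttle(-1542): rpm ← 8130 -1542 = 6588
final state: V = 67.6 m/s, rpm = 6588 → n = rpm/60 = 109.800000 rev/s
J = V / (n·D) = 67.6 / (109.800000 × 2.361) = 0.260764
regime bands: climb J<0.5150 | cruise [0.5150, 1.0301) | windmill J≥1.0301
J = 0.2608 → climb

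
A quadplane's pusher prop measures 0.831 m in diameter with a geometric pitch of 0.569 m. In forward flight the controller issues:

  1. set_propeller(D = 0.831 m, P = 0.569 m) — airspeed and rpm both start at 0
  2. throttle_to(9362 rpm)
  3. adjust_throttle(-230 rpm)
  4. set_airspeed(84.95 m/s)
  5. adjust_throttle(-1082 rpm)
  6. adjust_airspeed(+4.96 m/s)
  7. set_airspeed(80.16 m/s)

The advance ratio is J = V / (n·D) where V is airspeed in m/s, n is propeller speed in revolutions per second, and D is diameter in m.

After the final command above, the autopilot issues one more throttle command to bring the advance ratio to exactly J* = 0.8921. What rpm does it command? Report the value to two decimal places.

rpm = 6487.75

set_propeller: D = 0.831 m, P = 0.569 m (p = P/D = 0.684717); state ← (V=0, rpm=0)
throttle_to(9362): rpm ← 9362
adjust_throttle(-230): rpm ← 9362 -230 = 9132
set_airspeed(84.95): V ← 84.95 m/s
adjust_throttle(-1082): rpm ← 9132 -1082 = 8050
adjust_airspeed(+4.96): V ← 84.95 +4.96 = 89.91 m/s
set_airspeed(80.16): V ← 80.16 m/s
final state: V = 80.16 m/s, rpm = 8050 → n = rpm/60 = 134.166667 rev/s
target J* = 0.8921; solve J* = V/(n·D) for n: n = V/(J*·D) = 80.16/(0.8921 × 0.831) = 108.129239 rev/s
rpm = 60·n = 6487.754323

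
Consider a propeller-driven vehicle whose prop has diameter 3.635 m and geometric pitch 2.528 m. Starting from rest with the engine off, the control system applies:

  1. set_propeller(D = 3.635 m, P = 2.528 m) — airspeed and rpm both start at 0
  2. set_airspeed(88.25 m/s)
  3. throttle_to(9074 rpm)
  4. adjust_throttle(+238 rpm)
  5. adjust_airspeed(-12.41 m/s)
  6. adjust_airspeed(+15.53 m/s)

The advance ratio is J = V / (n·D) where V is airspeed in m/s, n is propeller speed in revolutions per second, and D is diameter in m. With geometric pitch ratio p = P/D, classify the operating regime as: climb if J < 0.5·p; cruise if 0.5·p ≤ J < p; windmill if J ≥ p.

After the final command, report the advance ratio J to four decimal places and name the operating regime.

J = 0.1620, regime = climb

set_propeller: D = 3.635 m, P = 2.528 m (p = P/D = 0.695461); state ← (V=0, rpm=0)
set_airspeed(88.25): V ← 88.25 m/s
throttle_to(9074): rpm ← 9074
adjust_throttle(+238): rpm ← 9074 +238 = 9312
adjust_airspeed(-12.41): V ← 88.25 -12.41 = 75.84 m/s
adjust_airspeed(+15.53): V ← 75.84 +15.53 = 91.37 m/s
final state: V = 91.37 m/s, rpm = 9312 → n = rpm/60 = 155.200000 rev/s
J = V / (n·D) = 91.37 / (155.200000 × 3.635) = 0.161960
regime bands: climb J<0.3477 | cruise [0.3477, 0.6955) | windmill J≥0.6955
J = 0.1620 → climb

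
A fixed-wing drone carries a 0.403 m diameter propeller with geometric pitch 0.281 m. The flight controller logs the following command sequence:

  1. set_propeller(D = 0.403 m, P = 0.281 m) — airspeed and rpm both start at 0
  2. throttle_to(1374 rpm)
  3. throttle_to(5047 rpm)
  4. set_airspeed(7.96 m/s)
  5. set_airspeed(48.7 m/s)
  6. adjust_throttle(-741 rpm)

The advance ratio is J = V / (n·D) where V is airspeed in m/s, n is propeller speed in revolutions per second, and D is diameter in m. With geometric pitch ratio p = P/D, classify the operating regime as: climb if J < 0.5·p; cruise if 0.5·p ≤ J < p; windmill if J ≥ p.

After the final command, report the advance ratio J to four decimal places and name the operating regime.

set_propeller: D = 0.403 m, P = 0.281 m (p = P/D = 0.697270); state ← (V=0, rpm=0)
throttle_to(1374): rpm ← 1374
throttle_to(5047): rpm ← 5047
set_airspeed(7.96): V ← 7.96 m/s
set_airspeed(48.7): V ← 48.7 m/s
adjust_throttle(-741): rpm ← 5047 -741 = 4306
final state: V = 48.7 m/s, rpm = 4306 → n = rpm/60 = 71.766667 rev/s
J = V / (n·D) = 48.7 / (71.766667 × 0.403) = 1.683841
regime bands: climb J<0.3486 | cruise [0.3486, 0.6973) | windmill J≥0.6973
J = 1.6838 → windmill

J = 1.6838, regime = windmill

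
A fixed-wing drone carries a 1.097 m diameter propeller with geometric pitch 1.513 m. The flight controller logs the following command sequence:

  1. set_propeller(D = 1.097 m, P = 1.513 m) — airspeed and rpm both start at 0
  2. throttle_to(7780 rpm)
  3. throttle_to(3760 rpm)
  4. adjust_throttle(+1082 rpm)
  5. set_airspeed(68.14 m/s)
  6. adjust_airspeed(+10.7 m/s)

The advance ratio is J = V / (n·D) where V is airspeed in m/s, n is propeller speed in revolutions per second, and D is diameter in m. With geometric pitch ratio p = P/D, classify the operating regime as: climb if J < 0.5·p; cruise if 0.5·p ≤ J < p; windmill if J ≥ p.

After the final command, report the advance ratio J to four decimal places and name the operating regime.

set_propeller: D = 1.097 m, P = 1.513 m (p = P/D = 1.379216); state ← (V=0, rpm=0)
throttle_to(7780): rpm ← 7780
throttle_to(3760): rpm ← 3760
adjust_throttle(+1082): rpm ← 3760 +1082 = 4842
set_airspeed(68.14): V ← 68.14 m/s
adjust_airspeed(+10.7): V ← 68.14 +10.7 = 78.84 m/s
final state: V = 78.84 m/s, rpm = 4842 → n = rpm/60 = 80.700000 rev/s
J = V / (n·D) = 78.84 / (80.700000 × 1.097) = 0.890567
regime bands: climb J<0.6896 | cruise [0.6896, 1.3792) | windmill J≥1.3792
J = 0.8906 → cruise

J = 0.8906, regime = cruise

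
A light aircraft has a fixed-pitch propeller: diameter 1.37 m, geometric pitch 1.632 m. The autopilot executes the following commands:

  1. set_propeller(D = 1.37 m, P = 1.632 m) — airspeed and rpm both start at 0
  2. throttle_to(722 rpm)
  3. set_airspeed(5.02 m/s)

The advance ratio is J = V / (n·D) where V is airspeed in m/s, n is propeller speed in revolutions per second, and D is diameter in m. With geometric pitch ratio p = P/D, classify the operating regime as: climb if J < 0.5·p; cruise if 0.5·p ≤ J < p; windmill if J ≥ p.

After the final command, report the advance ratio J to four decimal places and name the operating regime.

J = 0.3045, regime = climb

set_propeller: D = 1.37 m, P = 1.632 m (p = P/D = 1.191241); state ← (V=0, rpm=0)
throttle_to(722): rpm ← 722
set_airspeed(5.02): V ← 5.02 m/s
final state: V = 5.02 m/s, rpm = 722 → n = rpm/60 = 12.033333 rev/s
J = V / (n·D) = 5.02 / (12.033333 × 1.37) = 0.304507
regime bands: climb J<0.5956 | cruise [0.5956, 1.1912) | windmill J≥1.1912
J = 0.3045 → climb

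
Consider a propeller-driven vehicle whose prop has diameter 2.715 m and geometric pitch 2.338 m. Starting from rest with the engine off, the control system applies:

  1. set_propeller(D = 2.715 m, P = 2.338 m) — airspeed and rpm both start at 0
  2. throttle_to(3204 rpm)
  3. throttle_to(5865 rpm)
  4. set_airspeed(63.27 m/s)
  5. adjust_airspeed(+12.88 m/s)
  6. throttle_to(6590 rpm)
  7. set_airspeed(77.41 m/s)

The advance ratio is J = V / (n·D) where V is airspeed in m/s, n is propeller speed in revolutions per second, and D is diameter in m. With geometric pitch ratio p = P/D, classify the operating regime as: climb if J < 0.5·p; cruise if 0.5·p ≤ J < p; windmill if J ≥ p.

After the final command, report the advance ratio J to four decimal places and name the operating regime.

set_propeller: D = 2.715 m, P = 2.338 m (p = P/D = 0.861142); state ← (V=0, rpm=0)
throttle_to(3204): rpm ← 3204
throttle_to(5865): rpm ← 5865
set_airspeed(63.27): V ← 63.27 m/s
adjust_airspeed(+12.88): V ← 63.27 +12.88 = 76.15 m/s
throttle_to(6590): rpm ← 6590
set_airspeed(77.41): V ← 77.41 m/s
final state: V = 77.41 m/s, rpm = 6590 → n = rpm/60 = 109.833333 rev/s
J = V / (n·D) = 77.41 / (109.833333 × 2.715) = 0.259593
regime bands: climb J<0.4306 | cruise [0.4306, 0.8611) | windmill J≥0.8611
J = 0.2596 → climb

J = 0.2596, regime = climb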